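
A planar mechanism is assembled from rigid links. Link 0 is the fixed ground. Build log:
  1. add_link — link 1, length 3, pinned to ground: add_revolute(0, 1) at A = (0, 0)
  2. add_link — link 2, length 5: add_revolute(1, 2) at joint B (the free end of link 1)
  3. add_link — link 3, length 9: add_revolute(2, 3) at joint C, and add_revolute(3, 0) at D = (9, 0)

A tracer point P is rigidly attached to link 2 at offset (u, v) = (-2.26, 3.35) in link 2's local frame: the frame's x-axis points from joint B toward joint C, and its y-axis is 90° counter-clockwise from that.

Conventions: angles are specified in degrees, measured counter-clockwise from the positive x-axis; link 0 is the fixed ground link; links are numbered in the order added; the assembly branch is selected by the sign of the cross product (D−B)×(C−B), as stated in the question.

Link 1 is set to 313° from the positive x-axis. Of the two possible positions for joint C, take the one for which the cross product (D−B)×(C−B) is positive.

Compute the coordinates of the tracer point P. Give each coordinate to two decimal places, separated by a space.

A=(0,0), D=(9.00,0)
B = A + 3.00·(cos313°, sin313°) = (2.0460, -2.1941)
|BD| = 7.2919
circle(B,5.00) ∩ circle(D,9.00): a=-0.1939, h=4.9962
  candidates: C₊=(0.3578,2.5123) cross=36.432; C₋=(3.3644,-7.0171) cross=-36.432
  branch + wants cross > 0 → take C=(0.3578,2.5123) (cross=36.432)
ex = (C−B)/|BC| = (-0.3376,0.9413); ey = (-0.9413,-0.3376)
P = B + -2.26·ex + 3.35·ey = (-0.3442,-5.4525)

-0.34 -5.45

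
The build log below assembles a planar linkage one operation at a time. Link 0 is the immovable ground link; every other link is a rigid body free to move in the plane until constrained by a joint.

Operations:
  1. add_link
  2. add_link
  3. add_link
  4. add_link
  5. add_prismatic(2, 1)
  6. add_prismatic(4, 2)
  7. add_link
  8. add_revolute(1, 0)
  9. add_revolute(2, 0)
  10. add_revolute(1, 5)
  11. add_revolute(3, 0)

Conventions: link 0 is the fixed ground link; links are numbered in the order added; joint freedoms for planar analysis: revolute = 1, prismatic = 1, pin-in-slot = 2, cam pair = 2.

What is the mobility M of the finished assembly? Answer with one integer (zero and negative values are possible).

link 0 = ground. State L|J1|J2 = 1|0|0
+link1  2|0|0
+link2  3|0|0
+link3  4|0|0
+link4  5|0|0
P(2,1) f=1→J1  5|1|0
P(4,2) f=1→J1  5|2|0
+link5  6|2|0
R(1,0) f=1→J1  6|3|0
R(2,0) f=1→J1  6|4|0
R(1,5) f=1→J1  6|5|0
R(3,0) f=1→J1  6|6|0
M = 3(6−1)−2·6−0 = 15−12−0 = 3

M = 3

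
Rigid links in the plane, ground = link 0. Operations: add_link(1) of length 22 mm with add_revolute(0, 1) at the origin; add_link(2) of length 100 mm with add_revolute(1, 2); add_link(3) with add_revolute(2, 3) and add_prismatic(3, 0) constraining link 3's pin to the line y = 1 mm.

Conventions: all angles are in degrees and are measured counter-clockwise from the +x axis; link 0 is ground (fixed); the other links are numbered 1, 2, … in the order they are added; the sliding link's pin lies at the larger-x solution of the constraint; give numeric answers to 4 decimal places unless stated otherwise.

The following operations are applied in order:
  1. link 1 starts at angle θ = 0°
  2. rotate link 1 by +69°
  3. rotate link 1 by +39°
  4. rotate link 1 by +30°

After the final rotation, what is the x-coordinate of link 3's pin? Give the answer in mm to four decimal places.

geometry: r = 22 mm, L = 100 mm, e = 1 mm; θ starts at 0°
rotate link 1 by +69°: θ ← 0° +69° = 69°
rotate link 1 by +39°: θ ← 69° +39° = 108°
rotate link 1 by +30°: θ ← 108° +30° = 138°
crank pin P = (r cos θ, r sin θ) = (-16.349186, 14.720873)
h = r sin θ − e = 14.720873 − 1 = 13.720873
x = r cos θ + √(L² − h²) = -16.349186 + 99.054216 = 82.705029

82.7050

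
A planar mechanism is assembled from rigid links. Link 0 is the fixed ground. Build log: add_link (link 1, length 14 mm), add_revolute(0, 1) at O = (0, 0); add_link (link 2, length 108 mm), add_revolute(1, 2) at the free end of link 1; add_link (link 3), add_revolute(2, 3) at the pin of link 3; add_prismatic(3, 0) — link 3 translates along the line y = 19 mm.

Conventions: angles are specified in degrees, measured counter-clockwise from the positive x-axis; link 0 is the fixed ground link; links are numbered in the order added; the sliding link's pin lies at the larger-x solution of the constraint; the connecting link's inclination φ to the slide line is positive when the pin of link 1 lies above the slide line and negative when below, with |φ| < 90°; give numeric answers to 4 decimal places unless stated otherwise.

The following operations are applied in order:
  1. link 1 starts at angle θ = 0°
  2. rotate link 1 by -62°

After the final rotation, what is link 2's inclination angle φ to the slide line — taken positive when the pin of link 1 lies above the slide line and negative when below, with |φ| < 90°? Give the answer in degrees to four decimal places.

geometry: r = 14 mm, L = 108 mm, e = 19 mm; θ starts at 0°
rotate link 1 by -62°: θ ← 0° -62° = -62°
h = r sin θ − e = -12.361266 − 19 = -31.361266
sin φ = h / L = -31.361266 / 108 = -0.29038210
φ = arcsin(-0.29038210) = -16.880833°

-16.8808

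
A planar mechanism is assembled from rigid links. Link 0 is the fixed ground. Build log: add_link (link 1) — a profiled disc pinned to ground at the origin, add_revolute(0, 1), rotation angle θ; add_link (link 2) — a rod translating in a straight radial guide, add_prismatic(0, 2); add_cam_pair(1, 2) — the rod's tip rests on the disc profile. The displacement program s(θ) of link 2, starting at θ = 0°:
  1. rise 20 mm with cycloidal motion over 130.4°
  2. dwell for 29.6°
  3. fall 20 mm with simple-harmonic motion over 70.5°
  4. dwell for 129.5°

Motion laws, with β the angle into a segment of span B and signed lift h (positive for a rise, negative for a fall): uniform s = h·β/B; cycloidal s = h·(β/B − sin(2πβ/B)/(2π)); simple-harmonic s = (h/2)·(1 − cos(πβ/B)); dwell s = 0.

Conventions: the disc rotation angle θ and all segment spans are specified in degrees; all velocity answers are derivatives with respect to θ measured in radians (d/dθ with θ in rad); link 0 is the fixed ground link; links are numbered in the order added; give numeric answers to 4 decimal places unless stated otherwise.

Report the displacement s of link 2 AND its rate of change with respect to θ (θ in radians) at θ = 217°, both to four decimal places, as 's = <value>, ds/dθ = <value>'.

seg 1 [0°–130.4°] cycloidal, h=20: full span → s += 20 → s = 20.0000
seg 2 [130.4°–160°] dwell: s stays 20.0000
seg 3 [160°–230.5°] simple-harmonic, h=-20: θ=217° here. β=57, B=70.5. -20/2·(1 − cos(π·0.8085)) = -18.2444 → s = 1.7556
velocity in seg [160°–230.5°] (simple-harmonic), θ in radians: β = 57° = 0.9948 rad, B = 70.5° = 1.2305 rad; ds/dθ = (πh/(2B)) sin(πβ/B) = (π·(-20)/(2·1.2305)) sin(π·0.8085) = -14.449713 mm/rad

s = 1.7556, ds/dθ = -14.4497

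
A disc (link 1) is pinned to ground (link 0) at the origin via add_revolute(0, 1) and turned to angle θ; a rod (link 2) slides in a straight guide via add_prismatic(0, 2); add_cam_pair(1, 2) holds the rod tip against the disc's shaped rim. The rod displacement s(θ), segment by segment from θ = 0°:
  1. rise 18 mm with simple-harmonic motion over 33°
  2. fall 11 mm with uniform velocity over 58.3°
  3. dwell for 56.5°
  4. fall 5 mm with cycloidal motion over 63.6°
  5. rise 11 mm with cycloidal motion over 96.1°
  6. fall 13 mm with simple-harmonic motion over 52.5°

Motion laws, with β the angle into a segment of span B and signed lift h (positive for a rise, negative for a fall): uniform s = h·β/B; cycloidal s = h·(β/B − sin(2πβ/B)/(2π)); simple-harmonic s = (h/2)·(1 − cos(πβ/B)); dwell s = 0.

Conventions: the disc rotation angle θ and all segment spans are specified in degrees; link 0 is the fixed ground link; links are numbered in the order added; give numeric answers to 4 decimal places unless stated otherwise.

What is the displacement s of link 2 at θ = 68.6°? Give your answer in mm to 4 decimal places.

segment 1 (0° to 33°, simple-harmonic, h = 18) is passed completely: s = 0.0000 + (18) = 18.0000
θ = 68.6° falls in segment 2 (33° to 91.3°, uniform, h = -11): β = 68.6 − 33 = 35.6°, B = 58.3°; Δs = -11·35.6/58.3 = -6.7170; s = 18.0000 − 6.7170 = 11.2830

11.2830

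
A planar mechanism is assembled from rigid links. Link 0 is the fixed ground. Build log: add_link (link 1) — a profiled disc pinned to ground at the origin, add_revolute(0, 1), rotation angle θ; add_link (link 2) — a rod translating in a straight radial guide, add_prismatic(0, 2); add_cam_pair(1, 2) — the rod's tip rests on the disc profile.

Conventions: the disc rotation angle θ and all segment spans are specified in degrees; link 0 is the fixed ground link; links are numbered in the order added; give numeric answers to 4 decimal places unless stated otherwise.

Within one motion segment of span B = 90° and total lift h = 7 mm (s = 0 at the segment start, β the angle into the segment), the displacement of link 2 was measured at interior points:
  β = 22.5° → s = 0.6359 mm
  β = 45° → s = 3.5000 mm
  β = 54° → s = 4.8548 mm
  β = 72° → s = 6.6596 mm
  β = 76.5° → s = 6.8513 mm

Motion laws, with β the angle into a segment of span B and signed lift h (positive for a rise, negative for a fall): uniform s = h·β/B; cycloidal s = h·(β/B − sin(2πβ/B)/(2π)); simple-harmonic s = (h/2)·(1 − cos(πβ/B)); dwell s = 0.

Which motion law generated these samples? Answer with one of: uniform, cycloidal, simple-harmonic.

candidates at β/B = r: uniform s = h·r (linear in β); cycloidal s = h·(r − sin(2πr)/(2π)); simple-harmonic s = (h/2)(1 − cos(πr))
β=22.5°: printed 0.6359 | uniform 1.7500, cycloidal 0.6359, simple-harmonic 1.0251
β=45°: printed 3.5000 | uniform 3.5000, cycloidal 3.5000, simple-harmonic 3.5000
β=54°: printed 4.8548 | uniform 4.2000, cycloidal 4.8548, simple-harmonic 4.5816
β=72°: printed 6.6596 | uniform 5.6000, cycloidal 6.6596, simple-harmonic 6.3316
β=76.5°: printed 6.8513 | uniform 5.9500, cycloidal 6.8513, simple-harmonic 6.6185
only one law matches every sample → cycloidal

cycloidal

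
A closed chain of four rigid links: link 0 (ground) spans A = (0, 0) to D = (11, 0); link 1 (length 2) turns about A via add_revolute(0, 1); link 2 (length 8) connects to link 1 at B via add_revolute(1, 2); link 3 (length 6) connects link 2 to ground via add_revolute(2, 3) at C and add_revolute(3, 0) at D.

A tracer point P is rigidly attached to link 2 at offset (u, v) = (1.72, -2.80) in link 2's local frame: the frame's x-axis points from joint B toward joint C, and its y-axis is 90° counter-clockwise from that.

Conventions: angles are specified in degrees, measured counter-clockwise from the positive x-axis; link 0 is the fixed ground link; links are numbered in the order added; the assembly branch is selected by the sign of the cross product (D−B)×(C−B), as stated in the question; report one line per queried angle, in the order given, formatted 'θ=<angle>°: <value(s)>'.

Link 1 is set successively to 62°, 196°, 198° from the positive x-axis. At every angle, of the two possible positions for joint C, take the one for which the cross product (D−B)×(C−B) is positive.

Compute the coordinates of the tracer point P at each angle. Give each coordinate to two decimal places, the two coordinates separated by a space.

A=(0,0), D=(11.00,0)
θ=62°: B = A + 2.00·(cos62°, sin62°) = (0.9389, 1.7659)
θ=62°: |BD| = 10.2149
θ=62°: circle(B,8.00) ∩ circle(D,6.00): a=6.4780, h=4.6942
θ=62°:   candidates: C₊=(8.1309,5.2696) cross=47.951; C₋=(6.5079,-3.9775) cross=-47.951
θ=62°:   branch + wants cross > 0 → take C=(8.1309,5.2696) (cross=47.951)
θ=62°: ex = (C−B)/|BC| = (0.8990,0.4380); ey = (-0.4380,0.8990)
θ=62°: P = B + 1.72·ex + -2.80·ey = (3.7115,0.0020)
θ=196°: B = A + 2.00·(cos196°, sin196°) = (-1.9225, -0.5513)
θ=196°: |BD| = 12.9343
θ=196°: circle(B,8.00) ∩ circle(D,6.00): a=7.5495, h=2.6466
θ=196°:   candidates: C₊=(5.5073,2.4147) cross=34.232; C₋=(5.7330,-2.8737) cross=-34.232
θ=196°:   branch + wants cross > 0 → take C=(5.5073,2.4147) (cross=34.232)
θ=196°: ex = (C−B)/|BC| = (0.9287,0.3707); ey = (-0.3707,0.9287)
θ=196°: P = B + 1.72·ex + -2.80·ey = (0.7130,-2.5140)
θ=198°: B = A + 2.00·(cos198°, sin198°) = (-1.9021, -0.6180)
θ=198°: |BD| = 12.9169
θ=198°: circle(B,8.00) ∩ circle(D,6.00): a=7.5423, h=2.6671
θ=198°:   candidates: C₊=(5.5039,2.4069) cross=34.451; C₋=(5.7592,-2.9212) cross=-34.451
θ=198°:   branch + wants cross > 0 → take C=(5.5039,2.4069) (cross=34.451)
θ=198°: ex = (C−B)/|BC| = (0.9258,0.3781); ey = (-0.3781,0.9258)
θ=198°: P = B + 1.72·ex + -2.80·ey = (0.7489,-2.5598)

θ=62°: 3.71 0.00
θ=196°: 0.71 -2.51
θ=198°: 0.75 -2.56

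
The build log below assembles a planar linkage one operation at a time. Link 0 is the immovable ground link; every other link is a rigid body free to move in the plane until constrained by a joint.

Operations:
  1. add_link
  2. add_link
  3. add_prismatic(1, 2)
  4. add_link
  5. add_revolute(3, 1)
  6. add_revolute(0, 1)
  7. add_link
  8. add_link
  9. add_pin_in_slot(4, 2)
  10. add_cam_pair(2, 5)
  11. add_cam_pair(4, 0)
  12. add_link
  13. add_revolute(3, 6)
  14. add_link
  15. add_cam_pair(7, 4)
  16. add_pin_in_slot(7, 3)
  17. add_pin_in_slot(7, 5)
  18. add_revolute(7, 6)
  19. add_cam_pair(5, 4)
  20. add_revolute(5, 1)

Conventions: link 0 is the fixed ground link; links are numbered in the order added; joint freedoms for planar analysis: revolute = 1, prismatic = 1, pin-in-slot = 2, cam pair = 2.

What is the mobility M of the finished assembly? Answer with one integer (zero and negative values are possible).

(L,J1,J2)=(1,0,0); link0 fixed
link1: (2,0,0)
link2: (3,0,0)
P 1-2 [J1]: (3,1,0)
link3: (4,1,0)
R 3-1 [J1]: (4,2,0)
R 0-1 [J1]: (4,3,0)
link4: (5,3,0)
link5: (6,3,0)
PS 4-2 [J2]: (6,3,1)
C 2-5 [J2]: (6,3,2)
C 4-0 [J2]: (6,3,3)
link6: (7,3,3)
R 3-6 [J1]: (7,4,3)
link7: (8,4,3)
C 7-4 [J2]: (8,4,4)
PS 7-3 [J2]: (8,4,5)
PS 7-5 [J2]: (8,4,6)
R 7-6 [J1]: (8,5,6)
C 5-4 [J2]: (8,5,7)
R 5-1 [J1]: (8,6,7)
Grübler: 3·7 − 2·6 − 7 = 2

M = 2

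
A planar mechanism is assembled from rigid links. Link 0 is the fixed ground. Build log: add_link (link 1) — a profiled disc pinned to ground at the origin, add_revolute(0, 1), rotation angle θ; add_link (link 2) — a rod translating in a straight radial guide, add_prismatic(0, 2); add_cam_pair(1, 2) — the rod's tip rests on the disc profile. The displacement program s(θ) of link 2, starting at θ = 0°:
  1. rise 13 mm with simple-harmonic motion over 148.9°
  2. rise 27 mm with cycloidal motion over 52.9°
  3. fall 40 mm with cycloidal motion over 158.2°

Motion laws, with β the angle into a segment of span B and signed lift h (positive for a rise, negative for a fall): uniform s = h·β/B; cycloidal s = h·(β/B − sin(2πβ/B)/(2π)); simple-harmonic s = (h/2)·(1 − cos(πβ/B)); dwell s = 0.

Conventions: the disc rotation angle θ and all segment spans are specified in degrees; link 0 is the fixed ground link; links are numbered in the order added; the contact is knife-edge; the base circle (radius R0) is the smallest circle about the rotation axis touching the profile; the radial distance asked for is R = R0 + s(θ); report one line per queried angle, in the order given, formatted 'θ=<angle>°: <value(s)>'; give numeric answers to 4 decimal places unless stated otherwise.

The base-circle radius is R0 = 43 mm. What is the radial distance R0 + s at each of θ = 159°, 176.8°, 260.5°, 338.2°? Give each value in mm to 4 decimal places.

seg 1 [0°–148.9°] simple-harmonic, h=13: full span → s += 13 → s = 13.0000
seg 2 [148.9°–201.8°] cycloidal, h=27: θ=159° here. β=10.1, B=52.9. 27·(0.1909 − sin(2π·0.1909)/(2π)) = 1.1505 → s = 14.1505
seg 2 [148.9°–201.8°] cycloidal, h=27: θ=176.8° here. β=27.9, B=52.9. 27·(0.5274 − sin(2π·0.5274)/(2π)) = 14.9765 → s = 27.9765
seg 2 [148.9°–201.8°] cycloidal, h=27: full span → s += 27 → s = 40.0000
seg 3 [201.8°–360°] cycloidal, h=-40: θ=260.5° here. β=58.7, B=158.2. -40·(0.3710 − sin(2π·0.3710)/(2π)) = -10.2300 → s = 29.7700
seg 3 [201.8°–360°] cycloidal, h=-40: θ=338.2° here. β=136.4, B=158.2. -40·(0.8622 − sin(2π·0.8622)/(2π)) = -39.3367 → s = 0.6633
θ=159°: R = R0 + s = 43 + 14.1505 = 57.1505
θ=176.8°: R = R0 + s = 43 + 27.9765 = 70.9765
θ=260.5°: R = R0 + s = 43 + 29.7700 = 72.7700
θ=338.2°: R = R0 + s = 43 + 0.6633 = 43.6633

θ=159°: 57.1505
θ=176.8°: 70.9765
θ=260.5°: 72.7700
θ=338.2°: 43.6633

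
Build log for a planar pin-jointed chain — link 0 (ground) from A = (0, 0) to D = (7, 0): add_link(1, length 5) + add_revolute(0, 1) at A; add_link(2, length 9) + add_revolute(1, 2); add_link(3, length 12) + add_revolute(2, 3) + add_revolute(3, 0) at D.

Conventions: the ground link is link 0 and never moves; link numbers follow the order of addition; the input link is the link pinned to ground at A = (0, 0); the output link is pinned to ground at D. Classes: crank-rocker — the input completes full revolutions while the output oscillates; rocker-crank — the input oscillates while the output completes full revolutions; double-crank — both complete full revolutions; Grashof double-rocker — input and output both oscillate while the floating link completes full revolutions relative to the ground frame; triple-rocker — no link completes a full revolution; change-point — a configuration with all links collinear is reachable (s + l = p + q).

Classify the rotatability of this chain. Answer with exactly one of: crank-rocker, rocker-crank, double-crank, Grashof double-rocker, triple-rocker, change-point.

lengths: ground=7, input=5, coupler=9, output=12
sorted: s=5 (shortest), l=12 (longest), p+q=16
s + l = 17 vs p + q = 16
s + l > p + q → non-Grashof → no link fully rotates → triple-rocker

triple-rocker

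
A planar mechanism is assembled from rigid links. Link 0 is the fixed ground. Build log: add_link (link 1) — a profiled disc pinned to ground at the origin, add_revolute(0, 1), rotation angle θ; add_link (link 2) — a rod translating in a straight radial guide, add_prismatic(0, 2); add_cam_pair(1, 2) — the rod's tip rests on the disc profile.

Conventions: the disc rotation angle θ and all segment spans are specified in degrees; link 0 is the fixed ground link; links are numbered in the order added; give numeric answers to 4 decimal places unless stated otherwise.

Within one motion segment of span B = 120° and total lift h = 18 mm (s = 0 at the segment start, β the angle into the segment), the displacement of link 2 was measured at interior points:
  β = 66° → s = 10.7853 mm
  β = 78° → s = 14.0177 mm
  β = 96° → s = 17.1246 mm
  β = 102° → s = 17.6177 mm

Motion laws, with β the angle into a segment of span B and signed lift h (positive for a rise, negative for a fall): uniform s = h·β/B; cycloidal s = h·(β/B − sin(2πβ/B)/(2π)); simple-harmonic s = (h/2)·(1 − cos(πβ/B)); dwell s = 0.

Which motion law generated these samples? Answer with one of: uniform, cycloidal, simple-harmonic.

candidates at β/B = r: uniform s = h·r (linear in β); cycloidal s = h·(r − sin(2πr)/(2π)); simple-harmonic s = (h/2)(1 − cos(πr))
β=66°: printed 10.7853 | uniform 9.9000, cycloidal 10.7853, simple-harmonic 10.4079
β=78°: printed 14.0177 | uniform 11.7000, cycloidal 14.0177, simple-harmonic 13.0859
β=96°: printed 17.1246 | uniform 14.4000, cycloidal 17.1246, simple-harmonic 16.2812
β=102°: printed 17.6177 | uniform 15.3000, cycloidal 17.6177, simple-harmonic 17.0191
only one law matches every sample → cycloidal

cycloidal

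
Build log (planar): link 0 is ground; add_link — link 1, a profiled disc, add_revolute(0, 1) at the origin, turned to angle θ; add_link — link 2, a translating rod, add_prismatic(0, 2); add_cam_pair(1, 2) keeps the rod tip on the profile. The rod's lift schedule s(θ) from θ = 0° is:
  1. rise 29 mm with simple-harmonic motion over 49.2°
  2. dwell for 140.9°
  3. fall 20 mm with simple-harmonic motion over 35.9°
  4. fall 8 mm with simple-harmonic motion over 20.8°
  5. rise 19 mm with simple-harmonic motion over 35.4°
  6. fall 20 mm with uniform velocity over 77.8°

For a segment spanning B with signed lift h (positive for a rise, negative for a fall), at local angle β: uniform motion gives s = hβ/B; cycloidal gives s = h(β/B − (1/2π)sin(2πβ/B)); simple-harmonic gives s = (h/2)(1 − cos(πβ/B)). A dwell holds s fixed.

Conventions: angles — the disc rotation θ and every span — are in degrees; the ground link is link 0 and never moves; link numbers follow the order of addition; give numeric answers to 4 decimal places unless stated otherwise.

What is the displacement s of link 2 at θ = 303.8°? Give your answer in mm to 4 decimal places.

seg 1 [0°–49.2°] simple-harmonic, h=29: full span → s += 29 → s = 29.0000
seg 2 [49.2°–190.1°] dwell: s stays 29.0000
seg 3 [190.1°–226°] simple-harmonic, h=-20: full span → s += -20 → s = 9.0000
seg 4 [226°–246.8°] simple-harmonic, h=-8: full span → s += -8 → s = 1.0000
seg 5 [246.8°–282.2°] simple-harmonic, h=19: full span → s += 19 → s = 20.0000
seg 6 [282.2°–360°] uniform, h=-20: θ=303.8° here. β=21.6, B=77.8. -20·21.6/77.8 = -5.5527 → s = 14.4473

14.4473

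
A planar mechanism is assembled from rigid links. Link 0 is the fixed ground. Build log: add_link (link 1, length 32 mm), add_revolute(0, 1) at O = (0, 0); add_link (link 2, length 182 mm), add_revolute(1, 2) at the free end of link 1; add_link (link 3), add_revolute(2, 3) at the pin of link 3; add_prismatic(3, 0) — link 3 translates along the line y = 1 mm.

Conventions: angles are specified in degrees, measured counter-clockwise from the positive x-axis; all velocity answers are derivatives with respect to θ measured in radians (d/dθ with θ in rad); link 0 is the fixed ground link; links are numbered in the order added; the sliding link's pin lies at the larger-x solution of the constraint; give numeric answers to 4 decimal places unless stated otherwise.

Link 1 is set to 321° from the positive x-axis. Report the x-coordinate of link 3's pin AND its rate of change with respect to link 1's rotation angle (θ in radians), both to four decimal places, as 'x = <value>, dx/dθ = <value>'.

geometry: r = 32 mm, L = 182 mm, e = 1 mm
crank pin P = (r cos θ, r sin θ) = (24.868671, -20.138253)
h = r sin θ − e = -20.138253 − 1 = -21.138253
x = r cos θ + √(L² − h²) = 24.868671 + 180.768289 = 205.636960
dx/dθ = −r sin θ − h·r cos θ/√(L² − h²) (θ in radians; h = -21.138253) = 23.046286

x = 205.6370, dx/dθ = 23.0463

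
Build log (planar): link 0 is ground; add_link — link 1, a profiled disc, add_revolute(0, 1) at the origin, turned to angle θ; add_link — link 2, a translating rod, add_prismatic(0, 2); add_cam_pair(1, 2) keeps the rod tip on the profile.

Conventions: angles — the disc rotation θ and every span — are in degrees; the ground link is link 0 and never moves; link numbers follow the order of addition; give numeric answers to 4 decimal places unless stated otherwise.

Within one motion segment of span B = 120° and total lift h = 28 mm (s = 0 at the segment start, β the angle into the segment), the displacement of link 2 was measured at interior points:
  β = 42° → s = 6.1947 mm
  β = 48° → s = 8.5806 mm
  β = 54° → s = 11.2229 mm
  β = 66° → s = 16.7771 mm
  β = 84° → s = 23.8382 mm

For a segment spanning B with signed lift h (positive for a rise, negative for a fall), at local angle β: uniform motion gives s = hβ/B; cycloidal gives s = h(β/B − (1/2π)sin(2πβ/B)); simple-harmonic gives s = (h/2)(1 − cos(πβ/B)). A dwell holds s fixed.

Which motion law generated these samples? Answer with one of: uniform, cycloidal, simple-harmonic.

candidates at β/B = r: uniform s = h·r (linear in β); cycloidal s = h·(r − sin(2πr)/(2π)); simple-harmonic s = (h/2)(1 − cos(πr))
β=42°: printed 6.1947 | uniform 9.8000, cycloidal 6.1947, simple-harmonic 7.6441
β=48°: printed 8.5806 | uniform 11.2000, cycloidal 8.5806, simple-harmonic 9.6738
β=54°: printed 11.2229 | uniform 12.6000, cycloidal 11.2229, simple-harmonic 11.8099
β=66°: printed 16.7771 | uniform 15.4000, cycloidal 16.7771, simple-harmonic 16.1901
β=84°: printed 23.8382 | uniform 19.6000, cycloidal 23.8382, simple-harmonic 22.2290
only one law matches every sample → cycloidal

cycloidal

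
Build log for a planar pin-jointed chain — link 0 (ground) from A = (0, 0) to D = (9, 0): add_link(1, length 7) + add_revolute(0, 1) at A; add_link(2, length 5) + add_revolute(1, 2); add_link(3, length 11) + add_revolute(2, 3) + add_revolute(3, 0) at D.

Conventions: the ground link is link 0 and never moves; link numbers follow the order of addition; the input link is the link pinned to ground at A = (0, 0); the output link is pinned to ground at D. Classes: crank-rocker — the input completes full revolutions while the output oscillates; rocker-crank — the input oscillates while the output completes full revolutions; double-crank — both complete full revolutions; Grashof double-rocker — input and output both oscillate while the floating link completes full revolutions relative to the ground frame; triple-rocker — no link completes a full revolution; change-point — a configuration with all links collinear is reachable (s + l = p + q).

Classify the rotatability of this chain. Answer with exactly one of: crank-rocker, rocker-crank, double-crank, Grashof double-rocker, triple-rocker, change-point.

lengths: ground=9, input=7, coupler=5, output=11
sorted: s=5 (shortest), l=11 (longest), p+q=16
s + l = 16 vs p + q = 16
s + l = p + q → change-point (collinear configuration reachable)

change-point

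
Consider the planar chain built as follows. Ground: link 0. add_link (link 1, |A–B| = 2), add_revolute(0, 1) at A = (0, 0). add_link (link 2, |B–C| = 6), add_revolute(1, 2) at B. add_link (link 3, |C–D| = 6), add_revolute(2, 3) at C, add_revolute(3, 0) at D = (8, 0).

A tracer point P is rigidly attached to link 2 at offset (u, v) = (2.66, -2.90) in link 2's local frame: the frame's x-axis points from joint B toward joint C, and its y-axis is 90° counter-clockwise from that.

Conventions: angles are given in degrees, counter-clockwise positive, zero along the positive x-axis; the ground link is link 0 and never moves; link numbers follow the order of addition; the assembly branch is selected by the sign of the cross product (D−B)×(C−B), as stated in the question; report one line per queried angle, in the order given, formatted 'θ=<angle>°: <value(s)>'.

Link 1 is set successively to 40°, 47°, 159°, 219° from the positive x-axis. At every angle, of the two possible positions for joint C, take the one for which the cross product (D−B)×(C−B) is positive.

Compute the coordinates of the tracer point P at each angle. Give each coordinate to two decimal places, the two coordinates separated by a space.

A=(0,0), D=(8.00,0)
θ=40°: B = A + 2.00·(cos40°, sin40°) = (1.5321, 1.2856)
θ=40°: |BD| = 6.5944
θ=40°: circle(B,6.00) ∩ circle(D,6.00): a=3.2972, h=5.0128
θ=40°:   candidates: C₊=(5.7433,5.5594) cross=33.057; C₋=(3.7888,-4.2739) cross=-33.057
θ=40°:   branch + wants cross > 0 → take C=(5.7433,5.5594) (cross=33.057)
θ=40°: ex = (C−B)/|BC| = (0.7019,0.7123); ey = (-0.7123,0.7019)
θ=40°: P = B + 2.66·ex + -2.90·ey = (5.4647,1.1449)
θ=47°: B = A + 2.00·(cos47°, sin47°) = (1.3640, 1.4627)
θ=47°: |BD| = 6.7953
θ=47°: circle(B,6.00) ∩ circle(D,6.00): a=3.3976, h=4.9453
θ=47°:   candidates: C₊=(5.7465,5.5607) cross=33.605; C₋=(3.6175,-4.0980) cross=-33.605
θ=47°:   branch + wants cross > 0 → take C=(5.7465,5.5607) (cross=33.605)
θ=47°: ex = (C−B)/|BC| = (0.7304,0.6830); ey = (-0.6830,0.7304)
θ=47°: P = B + 2.66·ex + -2.90·ey = (5.2876,1.1613)
θ=159°: B = A + 2.00·(cos159°, sin159°) = (-1.8672, 0.7167)
θ=159°: |BD| = 9.8932
θ=159°: circle(B,6.00) ∩ circle(D,6.00): a=4.9466, h=3.3958
θ=159°:   candidates: C₊=(3.3124,3.7452) cross=33.595; C₋=(2.8204,-3.0285) cross=-33.595
θ=159°:   branch + wants cross > 0 → take C=(3.3124,3.7452) (cross=33.595)
θ=159°: ex = (C−B)/|BC| = (0.8633,0.5047); ey = (-0.5047,0.8633)
θ=159°: P = B + 2.66·ex + -2.90·ey = (1.8929,-0.4441)
θ=219°: B = A + 2.00·(cos219°, sin219°) = (-1.5543, -1.2586)
θ=219°: |BD| = 9.6368
θ=219°: circle(B,6.00) ∩ circle(D,6.00): a=4.8184, h=3.5753
θ=219°:   candidates: C₊=(2.7559,2.9154) cross=34.455; C₋=(3.6898,-4.1740) cross=-34.455
θ=219°:   branch + wants cross > 0 → take C=(2.7559,2.9154) (cross=34.455)
θ=219°: ex = (C−B)/|BC| = (0.7184,0.6957); ey = (-0.6957,0.7184)
θ=219°: P = B + 2.66·ex + -2.90·ey = (2.3740,-1.4914)

θ=40°: 5.46 1.14
θ=47°: 5.29 1.16
θ=159°: 1.89 -0.44
θ=219°: 2.37 -1.49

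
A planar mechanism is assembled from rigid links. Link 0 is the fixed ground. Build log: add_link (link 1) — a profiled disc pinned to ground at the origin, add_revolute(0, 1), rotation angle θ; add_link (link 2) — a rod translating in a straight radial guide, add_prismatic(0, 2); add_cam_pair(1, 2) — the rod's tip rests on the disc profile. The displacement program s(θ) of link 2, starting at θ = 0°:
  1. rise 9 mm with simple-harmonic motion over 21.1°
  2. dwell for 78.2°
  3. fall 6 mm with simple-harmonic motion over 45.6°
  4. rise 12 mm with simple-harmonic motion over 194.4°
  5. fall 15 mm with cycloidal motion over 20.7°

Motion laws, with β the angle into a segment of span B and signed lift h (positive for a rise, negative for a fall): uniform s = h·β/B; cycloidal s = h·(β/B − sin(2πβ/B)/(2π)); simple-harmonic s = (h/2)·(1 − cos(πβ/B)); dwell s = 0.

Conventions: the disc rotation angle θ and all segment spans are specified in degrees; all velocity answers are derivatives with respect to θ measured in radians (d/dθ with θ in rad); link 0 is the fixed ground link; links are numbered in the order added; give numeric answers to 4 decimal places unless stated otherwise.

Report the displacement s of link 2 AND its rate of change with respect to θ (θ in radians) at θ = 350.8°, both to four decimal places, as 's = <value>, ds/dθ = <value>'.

seg 1 [0°–21.1°] simple-harmonic, h=9: full span → s += 9 → s = 9.0000
seg 2 [21.1°–99.3°] dwell: s stays 9.0000
seg 3 [99.3°–144.9°] simple-harmonic, h=-6: full span → s += -6 → s = 3.0000
seg 4 [144.9°–339.3°] simple-harmonic, h=12: full span → s += 12 → s = 15.0000
seg 5 [339.3°–360°] cycloidal, h=-15: θ=350.8° here. β=11.5, B=20.7. -15·(0.5556 − sin(2π·0.5556)/(2π)) = -9.1498 → s = 5.8502
velocity in seg [339.3°–360°] (cycloidal), θ in radians: β = 11.5° = 0.2007 rad, B = 20.7° = 0.3613 rad; ds/dθ = (h/B)(1 − cos(2πβ/B)) = ((-15)/0.3613)(1 − cos(2π·0.5556)) = -80.533479 mm/rad

s = 5.8502, ds/dθ = -80.5335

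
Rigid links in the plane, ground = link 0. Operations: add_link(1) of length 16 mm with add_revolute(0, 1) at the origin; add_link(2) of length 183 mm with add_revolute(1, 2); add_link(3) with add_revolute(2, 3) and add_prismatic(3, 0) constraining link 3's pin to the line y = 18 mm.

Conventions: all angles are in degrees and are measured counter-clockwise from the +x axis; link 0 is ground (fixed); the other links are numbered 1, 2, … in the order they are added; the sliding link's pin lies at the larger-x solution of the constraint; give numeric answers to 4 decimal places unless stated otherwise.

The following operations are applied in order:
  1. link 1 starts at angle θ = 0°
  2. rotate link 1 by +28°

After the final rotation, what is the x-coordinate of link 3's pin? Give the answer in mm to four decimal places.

geometry: r = 16 mm, L = 183 mm, e = 18 mm; θ starts at 0°
rotate link 1 by +28°: θ ← 0° +28° = 28°
crank pin P = (r cos θ, r sin θ) = (14.127161, 7.511545)
h = r sin θ − e = 7.511545 − 18 = -10.488455
x = r cos θ + √(L² − h²) = 14.127161 + 182.699185 = 196.826347

196.8263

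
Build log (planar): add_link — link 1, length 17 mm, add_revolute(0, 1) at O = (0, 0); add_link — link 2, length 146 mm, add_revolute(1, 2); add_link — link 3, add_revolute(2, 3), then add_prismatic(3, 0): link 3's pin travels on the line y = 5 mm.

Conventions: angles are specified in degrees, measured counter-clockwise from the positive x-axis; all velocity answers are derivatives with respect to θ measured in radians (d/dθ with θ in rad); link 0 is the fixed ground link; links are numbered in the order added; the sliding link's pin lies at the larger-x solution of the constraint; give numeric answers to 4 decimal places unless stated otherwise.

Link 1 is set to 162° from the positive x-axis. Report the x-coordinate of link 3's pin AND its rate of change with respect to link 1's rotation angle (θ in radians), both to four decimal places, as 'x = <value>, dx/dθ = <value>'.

geometry: r = 17 mm, L = 146 mm, e = 5 mm
crank pin P = (r cos θ, r sin θ) = (-16.167961, 5.253289)
h = r sin θ − e = 5.253289 − 5 = 0.253289
x = r cos θ + √(L² − h²) = -16.167961 + 145.999780 = 129.831820
dx/dθ = −r sin θ − h·r cos θ/√(L² − h²) (θ in radians; h = 0.253289) = -5.225240

x = 129.8318, dx/dθ = -5.2252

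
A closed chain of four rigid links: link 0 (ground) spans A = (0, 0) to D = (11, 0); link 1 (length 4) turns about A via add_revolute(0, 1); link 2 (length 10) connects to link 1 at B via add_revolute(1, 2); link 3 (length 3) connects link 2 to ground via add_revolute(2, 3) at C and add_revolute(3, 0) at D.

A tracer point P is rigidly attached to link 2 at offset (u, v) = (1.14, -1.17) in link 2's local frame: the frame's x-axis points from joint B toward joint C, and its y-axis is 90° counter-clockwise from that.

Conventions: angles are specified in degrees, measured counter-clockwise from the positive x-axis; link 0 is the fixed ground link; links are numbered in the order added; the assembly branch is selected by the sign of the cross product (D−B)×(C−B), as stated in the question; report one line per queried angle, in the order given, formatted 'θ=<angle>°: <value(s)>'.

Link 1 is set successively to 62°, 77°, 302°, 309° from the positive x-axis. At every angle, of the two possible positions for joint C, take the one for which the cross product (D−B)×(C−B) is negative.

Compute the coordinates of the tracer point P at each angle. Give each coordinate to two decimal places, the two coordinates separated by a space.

A=(0,0), D=(11.00,0)
θ=62°: B = A + 4.00·(cos62°, sin62°) = (1.8779, 3.5318)
θ=62°: |BD| = 9.7819
θ=62°: circle(B,10.00) ∩ circle(D,3.00): a=9.5424, h=2.9904
θ=62°:   candidates: C₊=(11.8563,2.8752) cross=29.252; C₋=(9.6969,-2.7022) cross=-29.252
θ=62°:   branch - wants cross < 0 → take C=(9.6969,-2.7022) (cross=-29.252)
θ=62°: ex = (C−B)/|BC| = (0.7819,-0.6234); ey = (0.6234,0.7819)
θ=62°: P = B + 1.14·ex + -1.17·ey = (2.0399,1.9063)
θ=77°: B = A + 4.00·(cos77°, sin77°) = (0.8998, 3.8975)
θ=77°: |BD| = 10.8261
θ=77°: circle(B,10.00) ∩ circle(D,3.00): a=9.6159, h=2.7451
θ=77°:   candidates: C₊=(10.8592,2.9967) cross=29.718; C₋=(8.8827,-2.1253) cross=-29.718
θ=77°:   branch - wants cross < 0 → take C=(8.8827,-2.1253) (cross=-29.718)
θ=77°: ex = (C−B)/|BC| = (0.7983,-0.6023); ey = (0.6023,0.7983)
θ=77°: P = B + 1.14·ex + -1.17·ey = (1.1052,2.2769)
θ=302°: B = A + 4.00·(cos302°, sin302°) = (2.1197, -3.3922)
θ=302°: |BD| = 9.5062
θ=302°: circle(B,10.00) ∩ circle(D,3.00): a=9.5395, h=2.9998
θ=302°:   candidates: C₊=(9.9606,2.8142) cross=28.517; C₋=(12.1016,-2.7904) cross=-28.517
θ=302°:   branch - wants cross < 0 → take C=(12.1016,-2.7904) (cross=-28.517)
θ=302°: ex = (C−B)/|BC| = (0.9982,0.0602); ey = (-0.0602,0.9982)
θ=302°: P = B + 1.14·ex + -1.17·ey = (3.3280,-4.4915)
θ=309°: B = A + 4.00·(cos309°, sin309°) = (2.5173, -3.1086)
θ=309°: |BD| = 9.0344
θ=309°: circle(B,10.00) ∩ circle(D,3.00): a=9.5535, h=2.9547
θ=309°:   candidates: C₊=(10.4708,2.9529) cross=26.694; C₋=(12.5041,-2.5957) cross=-26.694
θ=309°:   branch - wants cross < 0 → take C=(12.5041,-2.5957) (cross=-26.694)
θ=309°: ex = (C−B)/|BC| = (0.9987,0.0513); ey = (-0.0513,0.9987)
θ=309°: P = B + 1.14·ex + -1.17·ey = (3.7158,-4.2186)

θ=62°: 2.04 1.91
θ=77°: 1.11 2.28
θ=302°: 3.33 -4.49
θ=309°: 3.72 -4.22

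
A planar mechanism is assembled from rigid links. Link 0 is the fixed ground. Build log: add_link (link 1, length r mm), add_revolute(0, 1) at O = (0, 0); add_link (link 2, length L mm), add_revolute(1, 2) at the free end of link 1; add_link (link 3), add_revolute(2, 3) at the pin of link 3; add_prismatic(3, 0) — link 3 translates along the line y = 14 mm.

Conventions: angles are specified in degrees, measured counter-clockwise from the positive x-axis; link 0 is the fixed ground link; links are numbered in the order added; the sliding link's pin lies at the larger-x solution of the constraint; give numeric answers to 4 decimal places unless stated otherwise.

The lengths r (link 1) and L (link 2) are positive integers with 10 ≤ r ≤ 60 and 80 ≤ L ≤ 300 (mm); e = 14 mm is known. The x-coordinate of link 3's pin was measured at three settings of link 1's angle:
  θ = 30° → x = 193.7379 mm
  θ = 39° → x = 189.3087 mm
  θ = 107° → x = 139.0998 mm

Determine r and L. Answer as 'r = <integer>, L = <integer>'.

constraint per measurement: (x − r cos θ)² + (r sin θ − e)² = L²
subtracting the θ₁ and θ₂ equations cancels the r² and L² terms:
r = (x₁² − x₂²) / (2[(x₁cos θ₁ + e sin θ₁) − (x₂cos θ₂ + e sin θ₂)]) = 45.0001 → r = 45
L² = (x₁ − r cos θ₁)² + (r sin θ₁ − e)² = 24024.9990 → L = 155.0000 → L = 155
check at θ₃=107°: x = 139.0998 (printed 139.0998) ✓

r = 45, L = 155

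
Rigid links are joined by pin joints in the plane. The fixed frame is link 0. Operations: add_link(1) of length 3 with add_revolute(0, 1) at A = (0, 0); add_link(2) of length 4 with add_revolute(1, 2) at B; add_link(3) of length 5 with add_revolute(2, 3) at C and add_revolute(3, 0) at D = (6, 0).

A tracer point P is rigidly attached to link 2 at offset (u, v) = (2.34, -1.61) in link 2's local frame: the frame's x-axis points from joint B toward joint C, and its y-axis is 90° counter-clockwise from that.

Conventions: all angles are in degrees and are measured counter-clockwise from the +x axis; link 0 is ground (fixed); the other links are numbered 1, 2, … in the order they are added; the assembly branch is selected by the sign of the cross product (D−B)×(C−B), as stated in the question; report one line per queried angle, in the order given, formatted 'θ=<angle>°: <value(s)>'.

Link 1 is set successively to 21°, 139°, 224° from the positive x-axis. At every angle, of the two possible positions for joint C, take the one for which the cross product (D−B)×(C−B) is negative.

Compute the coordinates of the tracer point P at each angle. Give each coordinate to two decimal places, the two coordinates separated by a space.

A=(0,0), D=(6.00,0)
θ=21°: B = A + 3.00·(cos21°, sin21°) = (2.8007, 1.0751)
θ=21°: |BD| = 3.3751
θ=21°: circle(B,4.00) ∩ circle(D,5.00): a=0.3542, h=3.9843
θ=21°:   candidates: C₊=(4.4057,4.7390) cross=13.447; C₋=(1.8674,-2.8145) cross=-13.447
θ=21°:   branch - wants cross < 0 → take C=(1.8674,-2.8145) (cross=-13.447)
θ=21°: ex = (C−B)/|BC| = (-0.2333,-0.9724); ey = (0.9724,-0.2333)
θ=21°: P = B + 2.34·ex + -1.61·ey = (0.6892,-0.8246)
θ=139°: B = A + 3.00·(cos139°, sin139°) = (-2.2641, 1.9682)
θ=139°: |BD| = 8.4953
θ=139°: circle(B,4.00) ∩ circle(D,5.00): a=3.7179, h=1.4755
θ=139°:   candidates: C₊=(1.6945,2.5421) cross=12.535; C₋=(1.0108,-0.3285) cross=-12.535
θ=139°:   branch - wants cross < 0 → take C=(1.0108,-0.3285) (cross=-12.535)
θ=139°: ex = (C−B)/|BC| = (0.8187,-0.5742); ey = (0.5742,0.8187)
θ=139°: P = B + 2.34·ex + -1.61·ey = (-1.2727,-0.6936)
θ=224°: B = A + 3.00·(cos224°, sin224°) = (-2.1580, -2.0840)
θ=224°: |BD| = 8.4200
θ=224°: circle(B,4.00) ∩ circle(D,5.00): a=3.6756, h=1.5781
θ=224°:   candidates: C₊=(1.0126,0.3547) cross=13.287; C₋=(1.7938,-2.7032) cross=-13.287
θ=224°:   branch - wants cross < 0 → take C=(1.7938,-2.7032) (cross=-13.287)
θ=224°: ex = (C−B)/|BC| = (0.9879,-0.1548); ey = (0.1548,0.9879)
θ=224°: P = B + 2.34·ex + -1.61·ey = (-0.0955,-4.0368)

θ=21°: 0.69 -0.82
θ=139°: -1.27 -0.69
θ=224°: -0.10 -4.04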